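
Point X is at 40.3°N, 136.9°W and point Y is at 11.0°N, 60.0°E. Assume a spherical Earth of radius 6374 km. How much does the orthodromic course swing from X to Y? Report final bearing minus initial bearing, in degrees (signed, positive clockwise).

-143.3°

Initial bearing θ₁ = atan2(sin Δλ cos φ₂, cos φ₁ sin φ₂ − sin φ₁ cos φ₂ cos Δλ) = 339.25°
Final bearing θ₂ = (initial bearing from the destination back to the start) + 180° = 195.98°
Δθ = θ₂ − θ₁ = -143.3°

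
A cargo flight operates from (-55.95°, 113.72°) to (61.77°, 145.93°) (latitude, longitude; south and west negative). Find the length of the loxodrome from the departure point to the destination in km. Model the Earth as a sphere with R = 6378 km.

13416 km

Rhumb course C = atan2(Δλ, Δψ) with Δψ = ln[tan(π/4+φ₂/2)/tan(π/4+φ₁/2)] = +2.5640, Δλ = +0.5622 → C = 12.37°
d = R·|Δφ| / |cos C| = 6378·2.05460 / 0.97680 = 13416 km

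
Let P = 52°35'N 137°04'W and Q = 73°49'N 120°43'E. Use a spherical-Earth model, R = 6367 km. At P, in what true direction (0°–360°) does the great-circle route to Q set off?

336.6°

θ = atan2( sin Δλ·cos φ₂ ,  cos φ₁ sin φ₂ − sin φ₁ cos φ₂ cos Δλ )
  = atan2(-0.2724, +0.6304) = 336.63°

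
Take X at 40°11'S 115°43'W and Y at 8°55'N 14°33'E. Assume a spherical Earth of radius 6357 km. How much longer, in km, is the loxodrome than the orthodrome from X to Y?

Great circle: cos σ = sin φ₁ sin φ₂ + cos φ₁ cos φ₂ cos Δλ,  σ = 2.1992 rad → d_gc = 13980.2 km
Rhumb line: Δψ = +0.9233, q = Δφ/Δψ = 0.9281, d_rh = R√(Δφ²+q²Δλ²) = 14477.9 km
Excess = 14477.9 − 13980.2 = 497.7 ≈ 498 km

498 km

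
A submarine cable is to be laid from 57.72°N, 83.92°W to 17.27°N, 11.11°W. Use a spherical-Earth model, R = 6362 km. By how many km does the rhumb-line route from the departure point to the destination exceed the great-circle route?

Great circle: cos σ = sin φ₁ sin φ₂ + cos φ₁ cos φ₂ cos Δλ,  σ = 1.1574 rad → d_gc = 7363.4 km
Rhumb line: Δψ = -0.9339, q = Δφ/Δψ = 0.7560, d_rh = R√(Δφ²+q²Δλ²) = 7584.6 km
Excess = 7584.6 − 7363.4 = 221.2 ≈ 221 km

221 km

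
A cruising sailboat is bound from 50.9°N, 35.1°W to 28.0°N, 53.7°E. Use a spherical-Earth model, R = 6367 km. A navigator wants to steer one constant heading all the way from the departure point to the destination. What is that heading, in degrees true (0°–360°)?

108.7°

Meridional parts: M(φ₁)=+1.0354, M(φ₂)=+0.5094 → ΔM = -0.5260;  Δλ = +1.5499 rad
tan C = Δλ / ΔM = -2.9467 → C = 108.75°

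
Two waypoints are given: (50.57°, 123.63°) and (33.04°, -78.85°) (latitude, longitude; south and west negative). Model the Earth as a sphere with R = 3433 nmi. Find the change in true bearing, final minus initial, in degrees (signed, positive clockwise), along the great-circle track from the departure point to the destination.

At departure: θ₁ = atan2(sin Δλ cos φ₂, cos φ₁ sin φ₂ − sin φ₁ cos φ₂ cos Δλ) = 18.74°
At arrival: θ₂ = atan2(sin Δλ cos φ₁, −cos φ₂ sin φ₁ + sin φ₂ cos φ₁ cos Δλ) = 165.91°
Δθ = θ₂ − θ₁ = +147.2°

+147.2°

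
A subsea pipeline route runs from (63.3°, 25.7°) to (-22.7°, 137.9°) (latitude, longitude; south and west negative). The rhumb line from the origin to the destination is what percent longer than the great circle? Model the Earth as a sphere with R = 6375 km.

Great circle: σ = 2.0960 rad → d_gc = Rσ = 13361.9 km
Rhumb: Δφ = -1.5010, Δλ = +1.9583, Δψ = -1.8454, q = Δφ/Δψ = 0.8134 → d_rh = R√(Δφ²+q²Δλ²) = 13952.4 km
Excess = (13952.4 − 13361.9) / 13361.9 = 590.5 / 13361.9 = 4.42% ≈ 4.4%

4.4%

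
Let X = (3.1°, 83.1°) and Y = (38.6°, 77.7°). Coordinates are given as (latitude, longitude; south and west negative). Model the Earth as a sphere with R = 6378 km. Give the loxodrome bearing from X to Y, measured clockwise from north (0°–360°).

352.1°

Δψ = ln[tan(π/4+φ₂/2)/tan(π/4+φ₁/2)] = +0.6772
Δλ = -0.0942 rad (taken the short way round)
course = atan2(Δλ, Δψ) = 352.08°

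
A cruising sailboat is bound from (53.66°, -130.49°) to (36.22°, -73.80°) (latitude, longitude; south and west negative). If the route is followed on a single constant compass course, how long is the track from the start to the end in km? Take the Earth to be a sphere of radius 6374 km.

4820 km

Rhumb course C = atan2(Δλ, Δψ) with Δψ = ln[tan(π/4+φ₂/2)/tan(π/4+φ₁/2)] = -0.4351, Δλ = +0.9894 → C = 113.74°
d = R·|Δφ| / |cos C| = 6374·0.30439 / 0.40254 = 4820 km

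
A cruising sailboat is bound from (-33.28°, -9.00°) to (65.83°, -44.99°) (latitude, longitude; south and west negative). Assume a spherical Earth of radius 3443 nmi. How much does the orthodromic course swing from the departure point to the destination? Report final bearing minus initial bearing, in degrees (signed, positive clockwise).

Initial bearing θ₁ = atan2(sin Δλ cos φ₂, cos φ₁ sin φ₂ − sin φ₁ cos φ₂ cos Δλ) = 345.71°
Final bearing θ₂ = (initial bearing from the destination back to the start) + 180° = 329.73°
Δθ = θ₂ − θ₁ = -16.0°

-16.0°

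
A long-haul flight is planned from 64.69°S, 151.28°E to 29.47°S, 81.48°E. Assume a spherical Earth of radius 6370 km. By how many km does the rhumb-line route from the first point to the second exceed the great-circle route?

Great circle: cos σ = sin φ₁ sin φ₂ + cos φ₁ cos φ₂ cos Δλ,  σ = 0.9603 rad → d_gc = 6117.2 km
Rhumb line: Δψ = +0.9551, q = Δφ/Δψ = 0.6436, d_rh = R√(Δφ²+q²Δλ²) = 6346.6 km
Excess = 6346.6 − 6117.2 = 229.4 ≈ 229 km

229 km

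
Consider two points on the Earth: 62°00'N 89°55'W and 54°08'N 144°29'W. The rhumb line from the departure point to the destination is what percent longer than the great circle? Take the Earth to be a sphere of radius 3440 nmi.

2.8%

Great circle: σ = 0.5054 rad → d_gc = Rσ = 1738.5 nmi
Rhumb: Δφ = -0.1373, Δλ = -0.9524, Δψ = -0.2608, q = Δφ/Δψ = 0.5264 → d_rh = R√(Δφ²+q²Δλ²) = 1788.0 nmi
Excess = (1788.0 − 1738.5) / 1738.5 = 49.5 / 1738.5 = 2.847% ≈ 2.8%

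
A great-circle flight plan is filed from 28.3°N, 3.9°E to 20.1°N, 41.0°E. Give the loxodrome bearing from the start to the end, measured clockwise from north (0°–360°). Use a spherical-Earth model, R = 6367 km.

103.6°

Meridional parts: M(φ₁)=+0.5153, M(φ₂)=+0.3582 → ΔM = -0.1571;  Δλ = +0.6475 rad
tan C = Δλ / ΔM = -4.1218 → C = 103.64°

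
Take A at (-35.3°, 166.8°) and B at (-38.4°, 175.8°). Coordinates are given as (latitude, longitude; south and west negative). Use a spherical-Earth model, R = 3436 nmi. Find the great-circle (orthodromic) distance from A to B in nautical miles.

470 nmi

Haversine: a = sin²(Δφ/2)+cos φ₁ cos φ₂ sin²(Δλ/2) = 0.00467;  σ = 2·atan2(√a,√(1−a))
σ = 7.836° → d = Rσ = 3436·0.13677 = 470 nmi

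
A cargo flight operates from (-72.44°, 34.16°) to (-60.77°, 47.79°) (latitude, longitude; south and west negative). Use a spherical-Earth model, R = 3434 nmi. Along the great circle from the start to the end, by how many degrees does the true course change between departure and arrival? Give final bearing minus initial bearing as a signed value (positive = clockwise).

-12.6°

Initial bearing θ₁ = atan2(sin Δλ cos φ₂, cos φ₁ sin φ₂ − sin φ₁ cos φ₂ cos Δλ) = 31.31°
Final bearing θ₂ = (initial bearing from the destination back to the start) + 180° = 18.73°
Δθ = θ₂ − θ₁ = -12.6°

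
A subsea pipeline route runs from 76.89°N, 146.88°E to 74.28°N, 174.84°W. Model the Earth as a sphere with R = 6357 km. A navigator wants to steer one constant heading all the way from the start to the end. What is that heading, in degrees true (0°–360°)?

105.4°

Δψ = ln[tan(π/4+φ₂/2)/tan(π/4+φ₁/2)] = -0.1835
Δλ = +0.6681 rad (taken the short way round)
course = atan2(Δλ, Δψ) = 105.36°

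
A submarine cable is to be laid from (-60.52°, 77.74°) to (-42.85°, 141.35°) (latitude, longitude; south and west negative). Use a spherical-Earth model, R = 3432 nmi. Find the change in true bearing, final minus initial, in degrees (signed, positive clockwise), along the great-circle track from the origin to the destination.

-52.4°

Initial bearing θ₁ = atan2(sin Δλ cos φ₂, cos φ₁ sin φ₂ − sin φ₁ cos φ₂ cos Δλ) = 94.44°
Final bearing θ₂ = (initial bearing from the destination back to the start) + 180° = 42.01°
Δθ = θ₂ − θ₁ = -52.4°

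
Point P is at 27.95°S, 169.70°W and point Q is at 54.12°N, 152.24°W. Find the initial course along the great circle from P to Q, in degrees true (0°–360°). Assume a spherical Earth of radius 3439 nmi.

N = sin Δλ·cos φ₂ = +0.1759;  D = cos φ₁ sin φ₂ − sin φ₁ cos φ₂ cos Δλ = +0.9778
initial course = atan2(N, D) = 10.20°

10.2°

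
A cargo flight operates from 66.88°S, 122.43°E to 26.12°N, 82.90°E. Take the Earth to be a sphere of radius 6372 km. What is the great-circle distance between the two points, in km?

10859 km

Haversine: a = sin²(Δφ/2)+cos φ₁ cos φ₂ sin²(Δλ/2) = 0.56648;  σ = 2·atan2(√a,√(1−a))
σ = 97.641° → d = Rσ = 6372·1.70416 = 10859 km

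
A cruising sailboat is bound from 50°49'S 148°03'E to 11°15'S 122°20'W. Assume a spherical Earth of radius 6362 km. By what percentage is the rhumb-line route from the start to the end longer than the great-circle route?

Great circle: σ = 1.4148 rad → d_gc = Rσ = 9000.9 km
Rhumb: Δφ = +0.6906, Δλ = +1.5641, Δψ = +0.8354, q = Δφ/Δψ = 0.8266 → d_rh = R√(Δφ²+q²Δλ²) = 9325.2 km
Excess = (9325.2 − 9000.9) / 9000.9 = 324.3 / 9000.9 = 3.60% ≈ 3.6%

3.6%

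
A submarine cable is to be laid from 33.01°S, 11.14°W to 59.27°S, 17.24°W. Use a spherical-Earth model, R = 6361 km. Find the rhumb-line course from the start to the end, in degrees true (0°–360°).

188.9°

Δψ = ln[tan(π/4+φ₂/2)/tan(π/4+φ₁/2)] = -0.6808
Δλ = -0.1065 rad (taken the short way round)
course = atan2(Δλ, Δψ) = 188.89°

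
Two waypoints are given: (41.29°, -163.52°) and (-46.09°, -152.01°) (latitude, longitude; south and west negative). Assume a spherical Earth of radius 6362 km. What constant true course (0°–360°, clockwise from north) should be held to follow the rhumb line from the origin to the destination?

Δψ = ln[tan(π/4+φ₂/2)/tan(π/4+φ₁/2)] = -1.7011
Δλ = +0.2009 rad (taken the short way round)
course = atan2(Δλ, Δψ) = 173.27°

173.3°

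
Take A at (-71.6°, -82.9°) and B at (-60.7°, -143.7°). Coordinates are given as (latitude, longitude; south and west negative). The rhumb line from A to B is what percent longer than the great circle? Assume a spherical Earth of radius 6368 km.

4.1%

Great circle: σ = 0.4445 rad → d_gc = Rσ = 2830.3 km
Rhumb: Δφ = +0.1902, Δλ = -1.0612, Δψ = +0.4787, q = Δφ/Δψ = 0.3974 → d_rh = R√(Δφ²+q²Δλ²) = 2946.0 km
Excess = (2946.0 − 2830.3) / 2830.3 = 115.7 / 2830.3 = 4.09% ≈ 4.1%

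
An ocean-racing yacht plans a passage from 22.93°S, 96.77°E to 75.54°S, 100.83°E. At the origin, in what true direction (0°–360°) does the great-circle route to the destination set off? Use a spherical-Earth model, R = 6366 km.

178.7°

N = sin Δλ·cos φ₂ = +0.0177;  D = cos φ₁ sin φ₂ − sin φ₁ cos φ₂ cos Δλ = -0.7948
initial course = atan2(N, D) = 178.73°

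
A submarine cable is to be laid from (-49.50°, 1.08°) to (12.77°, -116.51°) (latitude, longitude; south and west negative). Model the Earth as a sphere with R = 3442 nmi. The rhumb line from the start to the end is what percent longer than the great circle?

3.6%

Great circle: σ = 2.0504 rad → d_gc = Rσ = 7057.5 nmi
Rhumb: Δφ = +1.0868, Δλ = -2.0523, Δψ = +1.2219, q = Δφ/Δψ = 0.8894 → d_rh = R√(Δφ²+q²Δλ²) = 7312.4 nmi
Excess = (7312.4 − 7057.5) / 7057.5 = 254.9 / 7057.5 = 3.61% ≈ 3.6%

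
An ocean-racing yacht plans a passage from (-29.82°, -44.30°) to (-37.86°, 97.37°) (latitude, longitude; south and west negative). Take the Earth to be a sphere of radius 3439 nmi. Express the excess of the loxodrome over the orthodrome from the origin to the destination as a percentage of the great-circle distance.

13.9%

Great circle: σ = 1.8051 rad → d_gc = Rσ = 6207.6 nmi
Rhumb: Δφ = -0.1403, Δλ = +2.4726, Δψ = -0.1692, q = Δφ/Δψ = 0.8293 → d_rh = R√(Δφ²+q²Δλ²) = 7068.3 nmi
Excess = (7068.3 − 6207.6) / 6207.6 = 860.7 / 6207.6 = 13.87% ≈ 13.9%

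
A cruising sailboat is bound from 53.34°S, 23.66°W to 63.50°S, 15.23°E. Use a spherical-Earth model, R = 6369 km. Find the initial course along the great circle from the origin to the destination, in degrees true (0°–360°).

132.4°

θ = atan2( sin Δλ·cos φ₂ ,  cos φ₁ sin φ₂ − sin φ₁ cos φ₂ cos Δλ )
  = atan2(+0.2801, -0.2557) = 132.39°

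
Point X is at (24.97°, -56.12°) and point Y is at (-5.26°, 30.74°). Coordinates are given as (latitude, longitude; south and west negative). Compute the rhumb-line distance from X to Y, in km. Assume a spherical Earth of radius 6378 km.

9992 km

Rhumb course C = atan2(Δλ, Δψ) with Δψ = ln[tan(π/4+φ₂/2)/tan(π/4+φ₁/2)] = -0.5422, Δλ = +1.5160 → C = 109.68°
d = R·|Δφ| / |cos C| = 6378·0.52761 / 0.33678 = 9992 km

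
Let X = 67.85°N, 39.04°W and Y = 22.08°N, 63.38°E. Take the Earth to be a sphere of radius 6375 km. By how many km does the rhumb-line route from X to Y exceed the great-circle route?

705 km

Great circle: cos σ = sin φ₁ sin φ₂ + cos φ₁ cos φ₂ cos Δλ,  σ = 1.2943 rad → d_gc = 8251.0 km
Rhumb line: Δψ = -1.2357, q = Δφ/Δψ = 0.6465, d_rh = R√(Δφ²+q²Δλ²) = 8955.8 km
Excess = 8955.8 − 8251.0 = 704.8 ≈ 705 km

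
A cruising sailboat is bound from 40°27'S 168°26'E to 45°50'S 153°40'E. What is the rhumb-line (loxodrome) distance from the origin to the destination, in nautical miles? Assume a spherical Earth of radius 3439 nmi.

722 nmi

Rhumb course C = atan2(Δλ, Δψ) with Δψ = ln[tan(π/4+φ₂/2)/tan(π/4+φ₁/2)] = -0.1289, Δλ = -0.2577 → C = 243.43°
d = R·|Δφ| / |cos C| = 3439·0.09396 / 0.44731 = 722 nmi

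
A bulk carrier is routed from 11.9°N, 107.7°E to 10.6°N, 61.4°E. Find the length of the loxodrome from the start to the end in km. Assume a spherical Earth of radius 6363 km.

5045 km

Δψ = ln[tan(π/4+φ₂/2)/tan(π/4+φ₁/2)] = -0.0231;  Δφ = -0.0227 rad,  Δλ = -0.8081 rad
q = Δφ/Δψ = 0.9808
d = R·√(Δφ² + q²Δλ²) = 6363·0.79287 = 5045 km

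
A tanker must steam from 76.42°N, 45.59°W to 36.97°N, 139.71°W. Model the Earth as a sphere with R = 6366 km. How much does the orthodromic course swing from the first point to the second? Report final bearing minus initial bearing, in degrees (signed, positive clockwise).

At departure: θ₁ = atan2(sin Δλ cos φ₂, cos φ₁ sin φ₂ − sin φ₁ cos φ₂ cos Δλ) = 283.89°
At arrival: θ₂ = atan2(sin Δλ cos φ₁, −cos φ₂ sin φ₁ + sin φ₂ cos φ₁ cos Δλ) = 196.58°
Δθ = θ₂ − θ₁ = -87.3°

-87.3°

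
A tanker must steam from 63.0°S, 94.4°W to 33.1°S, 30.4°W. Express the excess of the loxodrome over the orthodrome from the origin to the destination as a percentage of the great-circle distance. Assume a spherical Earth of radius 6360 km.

Great circle: σ = 0.8589 rad → d_gc = Rσ = 5462.4 km
Rhumb: Δφ = +0.5219, Δλ = +1.1170, Δψ = +0.8140, q = Δφ/Δψ = 0.6411 → d_rh = R√(Δφ²+q²Δλ²) = 5635.6 km
Excess = (5635.6 − 5462.4) / 5462.4 = 173.2 / 5462.4 = 3.17% ≈ 3.2%

3.2%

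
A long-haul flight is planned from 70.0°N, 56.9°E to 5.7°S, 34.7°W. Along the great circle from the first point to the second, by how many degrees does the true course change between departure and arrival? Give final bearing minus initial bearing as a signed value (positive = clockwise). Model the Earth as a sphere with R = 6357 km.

At departure: θ₁ = atan2(sin Δλ cos φ₂, cos φ₁ sin φ₂ − sin φ₁ cos φ₂ cos Δλ) = 269.55°
At arrival: θ₂ = atan2(sin Δλ cos φ₁, −cos φ₂ sin φ₁ + sin φ₂ cos φ₁ cos Δλ) = 200.10°
Δθ = θ₂ − θ₁ = -69.4°

-69.4°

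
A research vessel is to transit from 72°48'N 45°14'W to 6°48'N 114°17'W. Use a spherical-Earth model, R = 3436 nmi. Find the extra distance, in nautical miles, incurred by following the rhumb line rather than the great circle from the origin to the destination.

147 nmi

Great circle: cos σ = sin φ₁ sin φ₂ + cos φ₁ cos φ₂ cos Δλ,  σ = 1.3509 rad → d_gc = 4641.8 nmi
Rhumb line: Δψ = -1.7700, q = Δφ/Δψ = 0.6508, d_rh = R√(Δφ²+q²Δλ²) = 4788.4 nmi
Excess = 4788.4 − 4641.8 = 146.6 ≈ 147 nmi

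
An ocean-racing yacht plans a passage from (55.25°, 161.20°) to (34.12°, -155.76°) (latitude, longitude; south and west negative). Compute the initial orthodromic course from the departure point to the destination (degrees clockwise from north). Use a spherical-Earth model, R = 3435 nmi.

107.4°

θ = atan2( sin Δλ·cos φ₂ ,  cos φ₁ sin φ₂ − sin φ₁ cos φ₂ cos Δλ )
  = atan2(+0.5650, -0.1774) = 107.43°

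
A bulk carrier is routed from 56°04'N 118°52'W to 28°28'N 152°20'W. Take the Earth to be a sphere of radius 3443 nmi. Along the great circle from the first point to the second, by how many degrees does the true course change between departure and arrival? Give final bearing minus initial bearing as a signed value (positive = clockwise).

-23.5°

At departure: θ₁ = atan2(sin Δλ cos φ₂, cos φ₁ sin φ₂ − sin φ₁ cos φ₂ cos Δλ) = 234.77°
At arrival: θ₂ = atan2(sin Δλ cos φ₁, −cos φ₂ sin φ₁ + sin φ₂ cos φ₁ cos Δλ) = 211.24°
Δθ = θ₂ − θ₁ = -23.5°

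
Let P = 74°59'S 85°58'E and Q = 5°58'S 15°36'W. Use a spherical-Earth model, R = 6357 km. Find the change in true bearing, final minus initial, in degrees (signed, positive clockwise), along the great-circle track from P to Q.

Initial bearing θ₁ = atan2(sin Δλ cos φ₂, cos φ₁ sin φ₂ − sin φ₁ cos φ₂ cos Δλ) = 257.30°
Final bearing θ₂ = (initial bearing from the destination back to the start) + 180° = 345.28°
Δθ = θ₂ − θ₁ = +88.0°

+88.0°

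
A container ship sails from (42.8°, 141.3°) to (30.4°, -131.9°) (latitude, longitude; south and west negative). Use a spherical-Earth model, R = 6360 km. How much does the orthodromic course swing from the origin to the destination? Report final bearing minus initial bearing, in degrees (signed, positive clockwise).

Initial bearing θ₁ = atan2(sin Δλ cos φ₂, cos φ₁ sin φ₂ − sin φ₁ cos φ₂ cos Δλ) = 68.54°
Final bearing θ₂ = (initial bearing from the destination back to the start) + 180° = 127.66°
Δθ = θ₂ − θ₁ = +59.1°

+59.1°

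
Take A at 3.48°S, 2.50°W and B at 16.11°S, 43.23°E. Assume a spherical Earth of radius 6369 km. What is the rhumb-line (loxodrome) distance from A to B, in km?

Rhumb course C = atan2(Δλ, Δψ) with Δψ = ln[tan(π/4+φ₂/2)/tan(π/4+φ₁/2)] = -0.2242, Δλ = +0.7981 → C = 105.69°
d = R·|Δφ| / |cos C| = 6369·0.22044 / 0.27041 = 5192 km

5192 km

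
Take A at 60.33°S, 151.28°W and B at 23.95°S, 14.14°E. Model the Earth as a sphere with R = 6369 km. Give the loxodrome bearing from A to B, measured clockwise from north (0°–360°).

Meridional parts: M(φ₁)=-1.3285, M(φ₂)=-0.4307 → ΔM = +0.8978;  Δλ = +2.8871 rad
tan C = Δλ / ΔM = +3.2158 → C = 72.73°

72.7°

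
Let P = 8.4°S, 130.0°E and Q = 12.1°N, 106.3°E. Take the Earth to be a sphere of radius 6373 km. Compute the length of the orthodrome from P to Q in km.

Haversine: a = sin²(Δφ/2)+cos φ₁ cos φ₂ sin²(Δλ/2) = 0.07245;  σ = 2·atan2(√a,√(1−a))
σ = 31.230° → d = Rσ = 6373·0.54507 = 3474 km

3474 km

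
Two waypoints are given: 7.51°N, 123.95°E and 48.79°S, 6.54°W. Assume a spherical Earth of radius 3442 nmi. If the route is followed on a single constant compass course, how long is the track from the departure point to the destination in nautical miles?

7722 nmi

Rhumb course C = atan2(Δλ, Δψ) with Δψ = ln[tan(π/4+φ₂/2)/tan(π/4+φ₁/2)] = -1.1097, Δλ = -2.2775 → C = 244.02°
d = R·|Δφ| / |cos C| = 3442·0.98262 / 0.43801 = 7722 nmi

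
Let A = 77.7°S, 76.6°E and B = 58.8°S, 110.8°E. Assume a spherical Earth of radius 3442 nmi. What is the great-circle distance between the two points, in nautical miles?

1323 nmi

cos σ = sin φ₁ sin φ₂ + cos φ₁ cos φ₂ cos Δλ
      = sin(-77.70°)sin(-58.80°) + cos(-77.70°)cos(-58.80°)cos(34.20°) = 0.9270
σ = 22.028° → d = Rσ = 3442·0.38446 = 1323 nmi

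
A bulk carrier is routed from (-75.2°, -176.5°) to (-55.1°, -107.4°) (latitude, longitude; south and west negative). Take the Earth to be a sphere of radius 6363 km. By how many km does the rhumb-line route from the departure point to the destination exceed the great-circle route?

Great circle: cos σ = sin φ₁ sin φ₂ + cos φ₁ cos φ₂ cos Δλ,  σ = 0.5641 rad → d_gc = 3589.3 km
Rhumb line: Δψ = +0.8839, q = Δφ/Δψ = 0.3969, d_rh = R√(Δφ²+q²Δλ²) = 3776.2 km
Excess = 3776.2 − 3589.3 = 186.9 ≈ 187 km

187 km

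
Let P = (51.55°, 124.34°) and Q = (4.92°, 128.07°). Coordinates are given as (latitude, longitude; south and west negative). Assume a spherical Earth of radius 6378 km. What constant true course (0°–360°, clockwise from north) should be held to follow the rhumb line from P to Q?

Δψ = ln[tan(π/4+φ₂/2)/tan(π/4+φ₁/2)] = -0.9675
Δλ = +0.0651 rad (taken the short way round)
course = atan2(Δλ, Δψ) = 176.15°

176.2°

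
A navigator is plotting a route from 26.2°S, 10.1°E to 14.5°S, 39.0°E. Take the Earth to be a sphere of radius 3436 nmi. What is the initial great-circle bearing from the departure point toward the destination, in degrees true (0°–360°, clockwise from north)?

72.3°

θ = atan2( sin Δλ·cos φ₂ ,  cos φ₁ sin φ₂ − sin φ₁ cos φ₂ cos Δλ )
  = atan2(+0.4679, +0.1496) = 72.27°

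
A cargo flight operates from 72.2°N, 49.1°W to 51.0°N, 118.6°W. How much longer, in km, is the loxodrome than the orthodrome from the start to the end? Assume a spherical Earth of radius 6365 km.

Great circle: cos σ = sin φ₁ sin φ₂ + cos φ₁ cos φ₂ cos Δλ,  σ = 0.6312 rad → d_gc = 4017.6 km
Rhumb line: Δψ = -0.8160, q = Δφ/Δψ = 0.4535, d_rh = R√(Δφ²+q²Δλ²) = 4219.5 km
Excess = 4219.5 − 4017.6 = 201.9 ≈ 202 km

202 km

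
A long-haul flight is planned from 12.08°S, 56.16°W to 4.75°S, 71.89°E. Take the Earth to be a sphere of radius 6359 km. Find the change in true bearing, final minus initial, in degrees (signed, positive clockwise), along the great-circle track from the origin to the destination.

At departure: θ₁ = atan2(sin Δλ cos φ₂, cos φ₁ sin φ₂ − sin φ₁ cos φ₂ cos Δλ) = 104.95°
At arrival: θ₂ = atan2(sin Δλ cos φ₁, −cos φ₂ sin φ₁ + sin φ₂ cos φ₁ cos Δλ) = 71.45°
Δθ = θ₂ − θ₁ = -33.5°

-33.5°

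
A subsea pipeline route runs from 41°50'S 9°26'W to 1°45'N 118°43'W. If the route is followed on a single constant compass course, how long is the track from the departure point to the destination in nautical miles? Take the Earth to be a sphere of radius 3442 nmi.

Rhumb course C = atan2(Δλ, Δψ) with Δψ = ln[tan(π/4+φ₂/2)/tan(π/4+φ₁/2)] = +0.8358, Δλ = -1.9074 → C = 293.66°
d = R·|Δφ| / |cos C| = 3442·0.76067 / 0.40136 = 6523 nmi

6523 nmi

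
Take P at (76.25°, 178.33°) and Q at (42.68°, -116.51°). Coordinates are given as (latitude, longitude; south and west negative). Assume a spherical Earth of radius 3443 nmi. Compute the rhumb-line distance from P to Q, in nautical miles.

2689 nmi

Δψ = ln[tan(π/4+φ₂/2)/tan(π/4+φ₁/2)] = -1.2903;  Δφ = -0.5859 rad,  Δλ = +1.1373 rad
q = Δφ/Δψ = 0.4541
d = R·√(Δφ² + q²Δλ²) = 3443·0.78101 = 2689 nmi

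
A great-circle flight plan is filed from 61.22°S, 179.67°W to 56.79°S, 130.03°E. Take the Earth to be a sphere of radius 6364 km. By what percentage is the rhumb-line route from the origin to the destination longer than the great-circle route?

Great circle: σ = 0.4470 rad → d_gc = Rσ = 2844.6 km
Rhumb: Δφ = +0.0773, Δλ = -0.8779, Δψ = +0.1504, q = Δφ/Δψ = 0.5141 → d_rh = R√(Δφ²+q²Δλ²) = 2914.2 km
Excess = (2914.2 − 2844.6) / 2844.6 = 69.6 / 2844.6 = 2.447% ≈ 2.4%

2.4%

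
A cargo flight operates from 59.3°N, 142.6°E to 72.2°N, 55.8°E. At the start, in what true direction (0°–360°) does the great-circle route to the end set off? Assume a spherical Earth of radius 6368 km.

327.1°

θ = atan2( sin Δλ·cos φ₂ ,  cos φ₁ sin φ₂ − sin φ₁ cos φ₂ cos Δλ )
  = atan2(-0.3052, +0.4714) = 327.08°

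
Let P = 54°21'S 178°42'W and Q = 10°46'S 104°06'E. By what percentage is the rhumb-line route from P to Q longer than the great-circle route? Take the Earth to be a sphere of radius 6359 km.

Great circle: σ = 1.2884 rad → d_gc = Rσ = 8193.0 km
Rhumb: Δφ = +0.7607, Δλ = -1.3474, Δψ = +0.9456, q = Δφ/Δψ = 0.8044 → d_rh = R√(Δφ²+q²Δλ²) = 8420.5 km
Excess = (8420.5 − 8193.0) / 8193.0 = 227.5 / 8193.0 = 2.78% ≈ 2.8%

2.8%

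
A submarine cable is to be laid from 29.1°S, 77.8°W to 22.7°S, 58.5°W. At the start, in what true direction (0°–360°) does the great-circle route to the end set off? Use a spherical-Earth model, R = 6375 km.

74.2°

N = sin Δλ·cos φ₂ = +0.3049;  D = cos φ₁ sin φ₂ − sin φ₁ cos φ₂ cos Δλ = +0.0863
initial course = atan2(N, D) = 74.20°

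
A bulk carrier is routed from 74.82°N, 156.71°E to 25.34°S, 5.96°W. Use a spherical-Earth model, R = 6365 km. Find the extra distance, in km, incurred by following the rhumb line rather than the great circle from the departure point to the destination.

Great circle: cos σ = sin φ₁ sin φ₂ + cos φ₁ cos φ₂ cos Δλ,  σ = 2.2640 rad → d_gc = 14410.1 km
Rhumb line: Δψ = -2.4730, q = Δφ/Δψ = 0.7069, d_rh = R√(Δφ²+q²Δλ²) = 16940.8 km
Excess = 16940.8 − 14410.1 = 2530.7 ≈ 2531 km

2531 km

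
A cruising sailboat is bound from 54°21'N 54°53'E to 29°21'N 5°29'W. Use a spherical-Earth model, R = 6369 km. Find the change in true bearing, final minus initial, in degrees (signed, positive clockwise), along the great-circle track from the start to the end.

-43.4°

Initial bearing θ₁ = atan2(sin Δλ cos φ₂, cos φ₁ sin φ₂ − sin φ₁ cos φ₂ cos Δλ) = 265.13°
Final bearing θ₂ = (initial bearing from the destination back to the start) + 180° = 221.78°
Δθ = θ₂ − θ₁ = -43.4°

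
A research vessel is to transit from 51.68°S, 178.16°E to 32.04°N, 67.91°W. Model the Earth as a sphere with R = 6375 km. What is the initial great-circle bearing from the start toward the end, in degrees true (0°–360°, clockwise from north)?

θ = atan2( sin Δλ·cos φ₂ ,  cos φ₁ sin φ₂ − sin φ₁ cos φ₂ cos Δλ )
  = atan2(+0.7748, +0.0592) = 85.63°

85.6°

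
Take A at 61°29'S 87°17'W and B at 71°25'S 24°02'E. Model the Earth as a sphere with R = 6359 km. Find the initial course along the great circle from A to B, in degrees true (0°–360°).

151.8°

N = sin Δλ·cos φ₂ = +0.2969;  D = cos φ₁ sin φ₂ − sin φ₁ cos φ₂ cos Δλ = -0.5543
initial course = atan2(N, D) = 151.83°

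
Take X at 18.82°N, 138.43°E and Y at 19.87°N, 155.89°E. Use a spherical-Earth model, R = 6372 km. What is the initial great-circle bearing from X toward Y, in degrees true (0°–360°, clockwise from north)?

θ = atan2( sin Δλ·cos φ₂ ,  cos φ₁ sin φ₂ − sin φ₁ cos φ₂ cos Δλ )
  = atan2(+0.2822, +0.0323) = 83.47°

83.5°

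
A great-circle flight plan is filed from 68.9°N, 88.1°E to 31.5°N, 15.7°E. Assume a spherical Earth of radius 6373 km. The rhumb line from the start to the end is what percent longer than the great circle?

4.4%

Great circle: σ = 0.9517 rad → d_gc = Rσ = 6065.3 km
Rhumb: Δφ = -0.6528, Δλ = -1.2636, Δψ = -1.1009, q = Δφ/Δψ = 0.5929 → d_rh = R√(Δφ²+q²Δλ²) = 6332.7 km
Excess = (6332.7 − 6065.3) / 6065.3 = 267.4 / 6065.3 = 4.41% ≈ 4.4%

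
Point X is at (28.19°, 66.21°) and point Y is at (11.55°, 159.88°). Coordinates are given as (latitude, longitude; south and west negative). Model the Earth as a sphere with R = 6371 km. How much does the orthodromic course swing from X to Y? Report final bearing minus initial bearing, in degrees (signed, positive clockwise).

+40.2°

At departure: θ₁ = atan2(sin Δλ cos φ₂, cos φ₁ sin φ₂ − sin φ₁ cos φ₂ cos Δλ) = 78.10°
At arrival: θ₂ = atan2(sin Δλ cos φ₁, −cos φ₂ sin φ₁ + sin φ₂ cos φ₁ cos Δλ) = 118.33°
Δθ = θ₂ − θ₁ = +40.2°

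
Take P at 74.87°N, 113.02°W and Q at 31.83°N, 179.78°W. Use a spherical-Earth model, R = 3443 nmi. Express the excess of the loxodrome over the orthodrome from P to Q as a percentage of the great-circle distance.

4.0%

Great circle: σ = 0.9315 rad → d_gc = Rσ = 3207.2 nmi
Rhumb: Δφ = -0.7512, Δλ = -1.1652, Δψ = -1.4323, q = Δφ/Δψ = 0.5245 → d_rh = R√(Δφ²+q²Δλ²) = 3334.0 nmi
Excess = (3334.0 − 3207.2) / 3207.2 = 126.8 / 3207.2 = 3.954% ≈ 4.0%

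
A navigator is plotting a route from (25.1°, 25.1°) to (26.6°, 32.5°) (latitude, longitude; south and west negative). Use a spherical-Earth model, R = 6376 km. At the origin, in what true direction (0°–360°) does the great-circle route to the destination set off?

75.7°

N = sin Δλ·cos φ₂ = +0.1152;  D = cos φ₁ sin φ₂ − sin φ₁ cos φ₂ cos Δλ = +0.0293
initial course = atan2(N, D) = 75.71°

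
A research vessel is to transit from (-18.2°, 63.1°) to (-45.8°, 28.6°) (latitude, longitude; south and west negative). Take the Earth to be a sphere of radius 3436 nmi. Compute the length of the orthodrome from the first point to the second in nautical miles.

2379 nmi

cos σ = sin φ₁ sin φ₂ + cos φ₁ cos φ₂ cos Δλ
      = sin(-18.20°)sin(-45.80°) + cos(-18.20°)cos(-45.80°)cos(-34.50°) = 0.7697
σ = 39.671° → d = Rσ = 3436·0.69239 = 2379 nmi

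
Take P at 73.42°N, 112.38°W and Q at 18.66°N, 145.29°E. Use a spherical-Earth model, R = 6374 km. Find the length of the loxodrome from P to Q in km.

Δψ = ln[tan(π/4+φ₂/2)/tan(π/4+φ₁/2)] = -1.5946;  Δφ = -0.9557 rad,  Δλ = -1.7860 rad
q = Δφ/Δψ = 0.5994
d = R·√(Δφ² + q²Δλ²) = 6374·1.43505 = 9147 km

9147 km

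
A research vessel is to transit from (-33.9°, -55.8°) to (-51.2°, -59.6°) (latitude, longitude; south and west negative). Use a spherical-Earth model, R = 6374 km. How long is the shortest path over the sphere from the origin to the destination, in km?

cos σ = sin φ₁ sin φ₂ + cos φ₁ cos φ₂ cos Δλ
      = sin(-33.90°)sin(-51.20°) + cos(-33.90°)cos(-51.20°)cos(-3.80°) = 0.9536
σ = 17.519° → d = Rσ = 6374·0.30576 = 1949 km

1949 km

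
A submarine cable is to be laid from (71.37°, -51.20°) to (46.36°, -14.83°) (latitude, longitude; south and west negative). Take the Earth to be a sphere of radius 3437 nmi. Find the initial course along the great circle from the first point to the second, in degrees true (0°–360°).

125.8°

N = sin Δλ·cos φ₂ = +0.4092;  D = cos φ₁ sin φ₂ − sin φ₁ cos φ₂ cos Δλ = -0.2954
initial course = atan2(N, D) = 125.82°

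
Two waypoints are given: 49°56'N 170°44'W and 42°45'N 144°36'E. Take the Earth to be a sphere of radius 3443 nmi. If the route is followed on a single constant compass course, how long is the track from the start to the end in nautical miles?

Rhumb course C = atan2(Δλ, Δψ) with Δψ = ln[tan(π/4+φ₂/2)/tan(π/4+φ₁/2)] = -0.1820, Δλ = -0.7796 → C = 256.86°
d = R·|Δφ| / |cos C| = 3443·0.12537 / 0.22733 = 1899 nmi

1899 nmi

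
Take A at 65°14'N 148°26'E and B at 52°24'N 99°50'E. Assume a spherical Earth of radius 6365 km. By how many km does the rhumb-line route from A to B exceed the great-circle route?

69 km

Great circle: cos σ = sin φ₁ sin φ₂ + cos φ₁ cos φ₂ cos Δλ,  σ = 0.4768 rad → d_gc = 3035.1 km
Rhumb line: Δψ = -0.4386, q = Δφ/Δψ = 0.5107, d_rh = R√(Δφ²+q²Δλ²) = 3104.0 km
Excess = 3104.0 − 3035.1 = 68.9 ≈ 69 km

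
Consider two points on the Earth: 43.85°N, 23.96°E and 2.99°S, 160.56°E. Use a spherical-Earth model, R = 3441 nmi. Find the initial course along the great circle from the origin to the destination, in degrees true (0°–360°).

55.9°

θ = atan2( sin Δλ·cos φ₂ ,  cos φ₁ sin φ₂ − sin φ₁ cos φ₂ cos Δλ )
  = atan2(+0.6862, +0.4650) = 55.87°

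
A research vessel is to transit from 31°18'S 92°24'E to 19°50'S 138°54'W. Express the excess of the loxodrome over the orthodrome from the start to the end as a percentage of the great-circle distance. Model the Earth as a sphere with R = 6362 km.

Great circle: σ = 1.9032 rad → d_gc = Rσ = 12108.0 km
Rhumb: Δφ = +0.2001, Δλ = +2.2462, Δψ = +0.2224, q = Δφ/Δψ = 0.8999 → d_rh = R√(Δφ²+q²Δλ²) = 12922.7 km
Excess = (12922.7 − 12108.0) / 12108.0 = 814.7 / 12108.0 = 6.73% ≈ 6.7%

6.7%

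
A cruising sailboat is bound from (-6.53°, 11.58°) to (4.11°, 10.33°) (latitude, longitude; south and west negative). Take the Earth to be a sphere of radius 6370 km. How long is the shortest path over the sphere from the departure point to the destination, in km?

Haversine: a = sin²(Δφ/2)+cos φ₁ cos φ₂ sin²(Δλ/2) = 0.00871;  σ = 2·atan2(√a,√(1−a))
σ = 10.713° → d = Rσ = 6370·0.18698 = 1191 km

1191 km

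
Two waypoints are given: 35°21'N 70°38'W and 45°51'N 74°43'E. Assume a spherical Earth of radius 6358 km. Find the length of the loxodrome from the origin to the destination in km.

Δψ = ln[tan(π/4+φ₂/2)/tan(π/4+φ₁/2)] = +0.2422;  Δφ = +0.1833 rad,  Δλ = +2.5368 rad
q = Δφ/Δψ = 0.7566
d = R·√(Δφ² + q²Δλ²) = 6358·1.92820 = 12259 km

12259 km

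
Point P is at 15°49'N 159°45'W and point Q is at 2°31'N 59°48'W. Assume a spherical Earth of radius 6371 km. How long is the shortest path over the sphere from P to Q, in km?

10993 km

Haversine: a = sin²(Δφ/2)+cos φ₁ cos φ₂ sin²(Δλ/2) = 0.57706;  σ = 2·atan2(√a,√(1−a))
σ = 98.866° → d = Rσ = 6371·1.72553 = 10993 km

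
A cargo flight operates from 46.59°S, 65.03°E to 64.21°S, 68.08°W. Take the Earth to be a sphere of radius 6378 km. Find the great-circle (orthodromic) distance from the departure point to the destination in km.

7043 km

Haversine: a = sin²(Δφ/2)+cos φ₁ cos φ₂ sin²(Δλ/2) = 0.27512;  σ = 2·atan2(√a,√(1−a))
σ = 63.271° → d = Rσ = 6378·1.10429 = 7043 km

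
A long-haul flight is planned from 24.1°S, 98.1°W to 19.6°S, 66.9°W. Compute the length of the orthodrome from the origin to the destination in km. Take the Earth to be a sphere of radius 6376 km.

Haversine: a = sin²(Δφ/2)+cos φ₁ cos φ₂ sin²(Δλ/2) = 0.06373;  σ = 2·atan2(√a,√(1−a))
σ = 29.245° → d = Rσ = 6376·0.51042 = 3254 km

3254 km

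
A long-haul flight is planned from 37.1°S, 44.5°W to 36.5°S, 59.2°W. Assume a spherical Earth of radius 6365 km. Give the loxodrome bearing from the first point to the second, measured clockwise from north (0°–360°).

272.9°

Meridional parts: M(φ₁)=-0.6982, M(φ₂)=-0.6851 → ΔM = +0.0131;  Δλ = -0.2566 rad
tan C = Δλ / ΔM = -19.6177 → C = 272.92°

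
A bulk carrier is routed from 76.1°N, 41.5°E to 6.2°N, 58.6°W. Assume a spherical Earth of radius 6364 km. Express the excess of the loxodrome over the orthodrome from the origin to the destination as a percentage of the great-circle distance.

Great circle: σ = 1.5078 rad → d_gc = Rσ = 9595.6 km
Rhumb: Δφ = -1.2200, Δλ = -1.7471, Δψ = -1.9961, q = Δφ/Δψ = 0.6112 → d_rh = R√(Δφ²+q²Δλ²) = 10317.7 km
Excess = (10317.7 − 9595.6) / 9595.6 = 722.1 / 9595.6 = 7.53% ≈ 7.5%

7.5%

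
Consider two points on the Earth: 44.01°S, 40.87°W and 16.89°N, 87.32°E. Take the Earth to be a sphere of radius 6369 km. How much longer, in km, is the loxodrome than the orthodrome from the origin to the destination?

Great circle: cos σ = sin φ₁ sin φ₂ + cos φ₁ cos φ₂ cos Δλ,  σ = 2.2489 rad → d_gc = 14323.5 km
Rhumb line: Δψ = +1.1563, q = Δφ/Δψ = 0.9192, d_rh = R√(Δφ²+q²Δλ²) = 14744.6 km
Excess = 14744.6 − 14323.5 = 421.1 ≈ 421 km

421 km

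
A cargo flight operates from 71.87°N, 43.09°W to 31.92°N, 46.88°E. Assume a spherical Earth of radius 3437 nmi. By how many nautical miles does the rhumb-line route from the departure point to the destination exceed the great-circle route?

Great circle: cos σ = sin φ₁ sin φ₂ + cos φ₁ cos φ₂ cos Δλ,  σ = 1.0442 rad → d_gc = 3588.8 nmi
Rhumb line: Δψ = -1.2470, q = Δφ/Δψ = 0.5591, d_rh = R√(Δφ²+q²Δλ²) = 3853.5 nmi
Excess = 3853.5 − 3588.8 = 264.7 ≈ 265 nmi

265 nmi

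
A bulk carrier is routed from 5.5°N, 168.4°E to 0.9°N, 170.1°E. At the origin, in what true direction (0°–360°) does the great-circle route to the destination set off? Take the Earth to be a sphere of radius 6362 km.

159.7°

N = sin Δλ·cos φ₂ = +0.0297;  D = cos φ₁ sin φ₂ − sin φ₁ cos φ₂ cos Δλ = -0.0802
initial course = atan2(N, D) = 159.69°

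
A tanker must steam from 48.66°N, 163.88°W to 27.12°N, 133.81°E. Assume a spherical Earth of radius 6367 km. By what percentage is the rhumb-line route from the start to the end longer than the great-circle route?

Great circle: σ = 0.9078 rad → d_gc = Rσ = 5780.2 km
Rhumb: Δφ = -0.3759, Δλ = -1.0875, Δψ = -0.4827, q = Δφ/Δψ = 0.7788 → d_rh = R√(Δφ²+q²Δλ²) = 5899.9 km
Excess = (5899.9 − 5780.2) / 5780.2 = 119.7 / 5780.2 = 2.07% ≈ 2.1%

2.1%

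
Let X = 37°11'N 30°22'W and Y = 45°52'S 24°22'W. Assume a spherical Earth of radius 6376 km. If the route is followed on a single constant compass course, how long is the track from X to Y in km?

9262 km

Rhumb course C = atan2(Δλ, Δψ) with Δψ = ln[tan(π/4+φ₂/2)/tan(π/4+φ₁/2)] = -1.6029, Δλ = +0.1047 → C = 176.26°
d = R·|Δφ| / |cos C| = 6376·1.44950 / 0.99787 = 9262 km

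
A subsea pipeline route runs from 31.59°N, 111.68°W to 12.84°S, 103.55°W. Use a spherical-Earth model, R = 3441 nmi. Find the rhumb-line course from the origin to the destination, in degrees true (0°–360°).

170.0°

Δψ = ln[tan(π/4+φ₂/2)/tan(π/4+φ₁/2)] = -0.8076
Δλ = +0.1419 rad (taken the short way round)
course = atan2(Δλ, Δψ) = 170.04°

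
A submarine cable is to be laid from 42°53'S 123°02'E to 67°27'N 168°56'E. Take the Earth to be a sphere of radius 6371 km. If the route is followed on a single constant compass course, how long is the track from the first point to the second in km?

12911 km

Δψ = ln[tan(π/4+φ₂/2)/tan(π/4+φ₁/2)] = +2.4427;  Δφ = +1.9257 rad,  Δλ = +0.8011 rad
q = Δφ/Δψ = 0.7883
d = R·√(Δφ² + q²Δλ²) = 6371·2.02660 = 12911 km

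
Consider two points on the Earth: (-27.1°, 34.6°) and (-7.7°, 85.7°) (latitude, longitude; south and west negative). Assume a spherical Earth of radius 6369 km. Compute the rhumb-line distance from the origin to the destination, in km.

5805 km

Rhumb course C = atan2(Δλ, Δψ) with Δψ = ln[tan(π/4+φ₂/2)/tan(π/4+φ₁/2)] = +0.3569, Δλ = +0.8919 → C = 68.19°
d = R·|Δφ| / |cos C| = 6369·0.33859 / 0.37151 = 5805 km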